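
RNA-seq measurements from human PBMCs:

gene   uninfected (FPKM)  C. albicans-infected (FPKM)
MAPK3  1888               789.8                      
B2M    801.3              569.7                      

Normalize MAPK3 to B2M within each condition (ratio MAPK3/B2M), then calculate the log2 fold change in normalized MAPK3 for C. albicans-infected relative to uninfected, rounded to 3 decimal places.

-0.765

MAPK3/B2M (uninfected) = 1888 / 801.3 = 2.3562
MAPK3/B2M (C. albicans-infected) = 789.8 / 569.7 = 1.3863
Fold change = 1.3863 / 2.3562 = 0.5884
log2(0.5884) = -0.7652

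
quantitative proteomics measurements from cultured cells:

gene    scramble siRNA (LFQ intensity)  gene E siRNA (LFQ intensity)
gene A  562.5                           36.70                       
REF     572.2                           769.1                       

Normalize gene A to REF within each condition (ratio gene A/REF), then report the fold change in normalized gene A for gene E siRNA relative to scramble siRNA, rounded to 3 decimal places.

gene A/REF (scramble siRNA) = 562.5 / 572.2 = 0.98305
gene A/REF (gene E siRNA) = 36.70 / 769.1 = 0.047718
Fold change = 0.047718 / 0.98305 = 0.0485

0.049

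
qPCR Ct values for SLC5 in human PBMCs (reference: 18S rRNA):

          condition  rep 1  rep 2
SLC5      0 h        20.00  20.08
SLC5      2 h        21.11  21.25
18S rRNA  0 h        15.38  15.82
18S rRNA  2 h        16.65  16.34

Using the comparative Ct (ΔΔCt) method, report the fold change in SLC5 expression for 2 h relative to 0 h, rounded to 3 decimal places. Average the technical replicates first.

Mean Ct: SLC5 0 h 20.040; SLC5 2 h 21.180; 18S rRNA 0 h 15.600; 18S rRNA 2 h 16.495
ΔCt(0 h) = 20.040 − 15.600 = 4.440
ΔCt(2 h) = 21.180 − 16.495 = 4.685
ΔΔCt = 4.685 − 4.440 = 0.245
Fold change = 2^(−0.245) = 0.8438

0.844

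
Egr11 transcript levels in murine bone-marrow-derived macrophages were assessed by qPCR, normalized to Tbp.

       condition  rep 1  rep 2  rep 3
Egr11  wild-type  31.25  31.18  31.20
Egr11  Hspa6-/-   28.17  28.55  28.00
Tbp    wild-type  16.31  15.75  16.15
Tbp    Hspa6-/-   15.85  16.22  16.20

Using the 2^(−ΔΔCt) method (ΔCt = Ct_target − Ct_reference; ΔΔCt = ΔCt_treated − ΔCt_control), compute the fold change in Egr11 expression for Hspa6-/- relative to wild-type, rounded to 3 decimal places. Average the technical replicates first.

Mean Ct: Egr11 wild-type 31.210; Egr11 Hspa6-/- 28.240; Tbp wild-type 16.070; Tbp Hspa6-/- 16.090
ΔCt(wild-type) = 31.210 − 16.070 = 15.140
ΔCt(Hspa6-/-) = 28.240 − 16.090 = 12.150
ΔΔCt = 12.150 − 15.140 = -2.990
Fold change = 2^(−(-2.990)) = 2^2.990 = 7.9447

7.945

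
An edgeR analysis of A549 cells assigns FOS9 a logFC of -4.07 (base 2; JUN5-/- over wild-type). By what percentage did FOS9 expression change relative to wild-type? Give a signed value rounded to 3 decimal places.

-94.046%

Fold change = 2^(-4.07) = 0.0595
Percent change = (FC − 1) × 100% = (0.0595 − 1) × 100 = -94.046%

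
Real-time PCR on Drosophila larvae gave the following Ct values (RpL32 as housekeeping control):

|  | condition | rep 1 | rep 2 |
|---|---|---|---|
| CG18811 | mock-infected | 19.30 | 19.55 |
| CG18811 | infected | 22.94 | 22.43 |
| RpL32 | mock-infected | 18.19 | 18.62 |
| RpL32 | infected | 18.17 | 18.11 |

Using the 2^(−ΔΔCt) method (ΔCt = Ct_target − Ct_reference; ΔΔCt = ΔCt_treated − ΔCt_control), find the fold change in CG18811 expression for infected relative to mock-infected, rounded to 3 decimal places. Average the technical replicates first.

0.087

Mean Ct: CG18811 mock-infected 19.425; CG18811 infected 22.685; RpL32 mock-infected 18.405; RpL32 infected 18.140
ΔCt(mock-infected) = 19.425 − 18.405 = 1.020
ΔCt(infected) = 22.685 − 18.140 = 4.545
ΔΔCt = 4.545 − 1.020 = 3.525
Fold change = 2^(−3.525) = 0.0869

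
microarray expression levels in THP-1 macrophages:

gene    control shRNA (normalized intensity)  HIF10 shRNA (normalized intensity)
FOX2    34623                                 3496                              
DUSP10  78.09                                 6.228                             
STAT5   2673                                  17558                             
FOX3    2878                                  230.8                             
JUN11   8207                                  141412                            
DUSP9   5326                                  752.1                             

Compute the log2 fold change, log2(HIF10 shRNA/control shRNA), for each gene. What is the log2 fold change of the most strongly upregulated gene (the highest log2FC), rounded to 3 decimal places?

4.107

log2(3496/34623) = -3.308  (FOX2)
log2(6.228/78.09) = -3.648  (DUSP10)
log2(17558/2673) = 2.716  (STAT5)
log2(230.8/2878) = -3.640  (FOX3)
log2(141412/8207) = 4.107  (JUN11)
log2(752.1/5326) = -2.824  (DUSP9)
JUN11 is most strongly upregulated.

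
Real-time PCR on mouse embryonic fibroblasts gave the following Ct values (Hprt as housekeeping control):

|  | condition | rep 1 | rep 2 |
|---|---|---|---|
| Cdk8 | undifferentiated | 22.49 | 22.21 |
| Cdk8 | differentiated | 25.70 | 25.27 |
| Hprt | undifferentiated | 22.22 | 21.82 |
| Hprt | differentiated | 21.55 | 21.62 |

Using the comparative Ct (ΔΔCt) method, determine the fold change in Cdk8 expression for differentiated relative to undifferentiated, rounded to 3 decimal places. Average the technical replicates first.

0.084

Mean Ct: Cdk8 undifferentiated 22.350; Cdk8 differentiated 25.485; Hprt undifferentiated 22.020; Hprt differentiated 21.585
ΔCt(undifferentiated) = 22.350 − 22.020 = 0.330
ΔCt(differentiated) = 25.485 − 21.585 = 3.900
ΔΔCt = 3.900 − 0.330 = 3.570
Fold change = 2^(−3.570) = 0.0842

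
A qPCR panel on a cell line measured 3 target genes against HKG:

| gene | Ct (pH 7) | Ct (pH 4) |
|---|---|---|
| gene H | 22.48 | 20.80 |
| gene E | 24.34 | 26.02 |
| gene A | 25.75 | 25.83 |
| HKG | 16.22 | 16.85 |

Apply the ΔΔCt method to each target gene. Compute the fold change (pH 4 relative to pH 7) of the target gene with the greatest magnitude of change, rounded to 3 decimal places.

gene H: ΔΔCt = (20.80−16.85) − (22.48−16.22) = 3.95 − 6.26 = -2.31; fold change = 2^2.31 = 4.959
gene E: ΔΔCt = (26.02−16.85) − (24.34−16.22) = 9.17 − 8.12 = 1.05; fold change = 2^-1.05 = 0.483
gene A: ΔΔCt = (25.83−16.85) − (25.75−16.22) = 8.98 − 9.53 = -0.55; fold change = 2^0.55 = 1.464
gene H has the largest |ΔΔCt| = 2.31.

4.959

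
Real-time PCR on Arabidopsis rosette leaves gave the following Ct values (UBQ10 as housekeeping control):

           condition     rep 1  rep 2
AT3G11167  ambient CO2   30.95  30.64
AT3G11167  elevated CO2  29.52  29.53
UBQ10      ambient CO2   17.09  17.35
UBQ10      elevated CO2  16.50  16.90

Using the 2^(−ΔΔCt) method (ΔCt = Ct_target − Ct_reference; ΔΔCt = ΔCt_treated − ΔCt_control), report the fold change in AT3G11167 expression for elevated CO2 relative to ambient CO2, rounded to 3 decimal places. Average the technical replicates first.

1.682

Mean Ct: AT3G11167 ambient CO2 30.795; AT3G11167 elevated CO2 29.525; UBQ10 ambient CO2 17.220; UBQ10 elevated CO2 16.700
ΔCt(ambient CO2) = 30.795 − 17.220 = 13.575
ΔCt(elevated CO2) = 29.525 − 16.700 = 12.825
ΔΔCt = 12.825 − 13.575 = -0.750
Fold change = 2^(−(-0.750)) = 2^0.750 = 1.6818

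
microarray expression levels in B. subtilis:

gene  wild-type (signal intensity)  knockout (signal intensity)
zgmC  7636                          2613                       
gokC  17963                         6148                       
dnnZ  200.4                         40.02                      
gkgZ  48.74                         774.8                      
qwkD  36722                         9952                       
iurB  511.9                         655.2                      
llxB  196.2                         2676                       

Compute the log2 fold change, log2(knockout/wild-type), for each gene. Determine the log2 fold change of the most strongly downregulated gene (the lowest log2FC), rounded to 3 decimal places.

-2.324

log2(2613/7636) = -1.547  (zgmC)
log2(6148/17963) = -1.547  (gokC)
log2(40.02/200.4) = -2.324  (dnnZ)
log2(774.8/48.74) = 3.991  (gkgZ)
log2(9952/36722) = -1.884  (qwkD)
log2(655.2/511.9) = 0.356  (iurB)
log2(2676/196.2) = 3.770  (llxB)
dnnZ is most strongly downregulated.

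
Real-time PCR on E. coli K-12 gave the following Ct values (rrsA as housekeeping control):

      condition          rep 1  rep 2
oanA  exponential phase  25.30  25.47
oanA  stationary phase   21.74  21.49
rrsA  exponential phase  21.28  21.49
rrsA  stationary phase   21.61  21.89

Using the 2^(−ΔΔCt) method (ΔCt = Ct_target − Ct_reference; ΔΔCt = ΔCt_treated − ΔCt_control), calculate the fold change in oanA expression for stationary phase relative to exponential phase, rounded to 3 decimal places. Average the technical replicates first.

Mean Ct: oanA exponential phase 25.385; oanA stationary phase 21.615; rrsA exponential phase 21.385; rrsA stationary phase 21.750
ΔCt(exponential phase) = 25.385 − 21.385 = 4.000
ΔCt(stationary phase) = 21.615 − 21.750 = -0.135
ΔΔCt = -0.135 − 4.000 = -4.135
Fold change = 2^(−(-4.135)) = 2^4.135 = 17.5695

17.569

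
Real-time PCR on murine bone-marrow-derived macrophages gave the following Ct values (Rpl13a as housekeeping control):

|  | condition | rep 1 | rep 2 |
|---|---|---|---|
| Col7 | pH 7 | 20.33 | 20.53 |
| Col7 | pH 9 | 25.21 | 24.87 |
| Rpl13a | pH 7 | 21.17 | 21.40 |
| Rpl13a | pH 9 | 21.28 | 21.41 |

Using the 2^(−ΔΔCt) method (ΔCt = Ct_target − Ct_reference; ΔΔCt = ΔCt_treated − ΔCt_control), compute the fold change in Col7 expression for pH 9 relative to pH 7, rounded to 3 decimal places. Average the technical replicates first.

0.043

Mean Ct: Col7 pH 7 20.430; Col7 pH 9 25.040; Rpl13a pH 7 21.285; Rpl13a pH 9 21.345
ΔCt(pH 7) = 20.430 − 21.285 = -0.855
ΔCt(pH 9) = 25.040 − 21.345 = 3.695
ΔΔCt = 3.695 − (-0.855) = 4.550
Fold change = 2^(−4.550) = 0.0427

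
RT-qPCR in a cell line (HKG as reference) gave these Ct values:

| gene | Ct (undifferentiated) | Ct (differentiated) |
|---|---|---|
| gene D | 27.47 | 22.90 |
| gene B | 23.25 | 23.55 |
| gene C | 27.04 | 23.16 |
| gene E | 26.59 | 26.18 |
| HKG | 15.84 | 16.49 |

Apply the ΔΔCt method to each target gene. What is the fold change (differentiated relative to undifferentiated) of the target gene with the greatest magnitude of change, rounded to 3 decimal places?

gene D: ΔΔCt = (22.90−16.49) − (27.47−15.84) = 6.41 − 11.63 = -5.22; fold change = 2^5.22 = 37.271
gene B: ΔΔCt = (23.55−16.49) − (23.25−15.84) = 7.06 − 7.41 = -0.35; fold change = 2^0.35 = 1.275
gene C: ΔΔCt = (23.16−16.49) − (27.04−15.84) = 6.67 − 11.20 = -4.53; fold change = 2^4.53 = 23.103
gene E: ΔΔCt = (26.18−16.49) − (26.59−15.84) = 9.69 − 10.75 = -1.06; fold change = 2^1.06 = 2.085
gene D has the largest |ΔΔCt| = 5.22.

37.271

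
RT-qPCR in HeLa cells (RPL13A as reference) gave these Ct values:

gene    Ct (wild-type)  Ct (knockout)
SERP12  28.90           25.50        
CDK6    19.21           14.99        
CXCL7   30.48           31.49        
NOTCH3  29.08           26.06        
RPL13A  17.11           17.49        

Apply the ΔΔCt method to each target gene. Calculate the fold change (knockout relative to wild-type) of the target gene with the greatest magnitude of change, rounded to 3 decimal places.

24.251

SERP12: ΔΔCt = (25.50−17.49) − (28.90−17.11) = 8.01 − 11.79 = -3.78; fold change = 2^3.78 = 13.737
CDK6: ΔΔCt = (14.99−17.49) − (19.21−17.11) = -2.50 − 2.10 = -4.60; fold change = 2^4.60 = 24.251
CXCL7: ΔΔCt = (31.49−17.49) − (30.48−17.11) = 14.00 − 13.37 = 0.63; fold change = 2^-0.63 = 0.646
NOTCH3: ΔΔCt = (26.06−17.49) − (29.08−17.11) = 8.57 − 11.97 = -3.40; fold change = 2^3.40 = 10.556
CDK6 has the largest |ΔΔCt| = 4.60.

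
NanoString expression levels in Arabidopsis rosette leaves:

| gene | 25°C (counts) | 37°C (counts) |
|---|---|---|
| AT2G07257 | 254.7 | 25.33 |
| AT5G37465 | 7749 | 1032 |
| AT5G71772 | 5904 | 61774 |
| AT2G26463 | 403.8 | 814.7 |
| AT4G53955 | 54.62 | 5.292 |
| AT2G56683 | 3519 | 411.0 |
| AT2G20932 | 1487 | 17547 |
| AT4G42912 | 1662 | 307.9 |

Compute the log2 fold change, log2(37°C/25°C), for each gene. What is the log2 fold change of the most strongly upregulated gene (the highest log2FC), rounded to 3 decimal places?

log2(25.33/254.7) = -3.330  (AT2G07257)
log2(1032/7749) = -2.909  (AT5G37465)
log2(61774/5904) = 3.387  (AT5G71772)
log2(814.7/403.8) = 1.013  (AT2G26463)
log2(5.292/54.62) = -3.368  (AT4G53955)
log2(411.0/3519) = -3.098  (AT2G56683)
log2(17547/1487) = 3.561  (AT2G20932)
log2(307.9/1662) = -2.432  (AT4G42912)
AT2G20932 is most strongly upregulated.

3.561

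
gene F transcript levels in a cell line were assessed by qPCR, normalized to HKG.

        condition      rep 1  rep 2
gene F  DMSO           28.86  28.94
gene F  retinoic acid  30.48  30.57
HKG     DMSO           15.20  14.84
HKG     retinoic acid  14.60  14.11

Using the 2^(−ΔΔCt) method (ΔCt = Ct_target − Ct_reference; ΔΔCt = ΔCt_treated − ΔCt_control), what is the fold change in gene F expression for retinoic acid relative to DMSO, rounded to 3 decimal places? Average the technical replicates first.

Mean Ct: gene F DMSO 28.900; gene F retinoic acid 30.525; HKG DMSO 15.020; HKG retinoic acid 14.355
ΔCt(DMSO) = 28.900 − 15.020 = 13.880
ΔCt(retinoic acid) = 30.525 − 14.355 = 16.170
ΔΔCt = 16.170 − 13.880 = 2.290
Fold change = 2^(−2.290) = 0.2045

0.204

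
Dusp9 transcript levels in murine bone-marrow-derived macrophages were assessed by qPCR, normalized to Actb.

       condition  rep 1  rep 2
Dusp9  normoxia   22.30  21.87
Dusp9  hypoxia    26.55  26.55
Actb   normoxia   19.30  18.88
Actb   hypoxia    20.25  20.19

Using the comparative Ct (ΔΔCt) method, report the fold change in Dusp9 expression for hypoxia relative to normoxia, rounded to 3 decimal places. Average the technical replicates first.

Mean Ct: Dusp9 normoxia 22.085; Dusp9 hypoxia 26.550; Actb normoxia 19.090; Actb hypoxia 20.220
ΔCt(normoxia) = 22.085 − 19.090 = 2.995
ΔCt(hypoxia) = 26.550 − 20.220 = 6.330
ΔΔCt = 6.330 − 2.995 = 3.335
Fold change = 2^(−3.335) = 0.0991

0.099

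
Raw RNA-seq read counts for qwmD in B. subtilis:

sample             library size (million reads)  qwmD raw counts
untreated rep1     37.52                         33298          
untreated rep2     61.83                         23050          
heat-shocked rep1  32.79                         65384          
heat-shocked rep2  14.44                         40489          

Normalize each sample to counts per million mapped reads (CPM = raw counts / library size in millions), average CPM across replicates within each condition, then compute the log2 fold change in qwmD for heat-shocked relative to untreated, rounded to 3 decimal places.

1.929

CPM(untreated rep1) = 33298 / 37.52 = 887.4733
CPM(untreated rep2) = 23050 / 61.83 = 372.7964
CPM(heat-shocked rep1) = 65384 / 32.79 = 1994.0226
CPM(heat-shocked rep2) = 40489 / 14.44 = 2803.9474
mean CPM(untreated) = 630.1349; mean CPM(heat-shocked) = 2398.9850
Fold change = 2398.9850 / 630.1349 = 3.80710
log2(3.80710) = 1.9287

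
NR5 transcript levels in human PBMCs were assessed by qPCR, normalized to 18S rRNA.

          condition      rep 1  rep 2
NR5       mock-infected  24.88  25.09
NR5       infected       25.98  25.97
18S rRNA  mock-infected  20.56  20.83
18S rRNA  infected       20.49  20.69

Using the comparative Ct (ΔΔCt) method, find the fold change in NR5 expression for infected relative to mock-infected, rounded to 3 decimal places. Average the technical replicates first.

Mean Ct: NR5 mock-infected 24.985; NR5 infected 25.975; 18S rRNA mock-infected 20.695; 18S rRNA infected 20.590
ΔCt(mock-infected) = 24.985 − 20.695 = 4.290
ΔCt(infected) = 25.975 − 20.590 = 5.385
ΔΔCt = 5.385 − 4.290 = 1.095
Fold change = 2^(−1.095) = 0.4681

0.468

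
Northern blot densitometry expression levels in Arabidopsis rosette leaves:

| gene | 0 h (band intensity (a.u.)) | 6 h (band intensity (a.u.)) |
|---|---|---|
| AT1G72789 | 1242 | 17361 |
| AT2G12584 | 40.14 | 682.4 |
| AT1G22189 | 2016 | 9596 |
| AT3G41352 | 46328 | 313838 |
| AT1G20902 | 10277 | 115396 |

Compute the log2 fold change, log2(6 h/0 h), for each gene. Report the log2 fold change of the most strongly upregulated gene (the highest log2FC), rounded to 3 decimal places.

4.088

log2(17361/1242) = 3.805  (AT1G72789)
log2(682.4/40.14) = 4.088  (AT2G12584)
log2(9596/2016) = 2.251  (AT1G22189)
log2(313838/46328) = 2.760  (AT3G41352)
log2(115396/10277) = 3.489  (AT1G20902)
AT2G12584 is most strongly upregulated.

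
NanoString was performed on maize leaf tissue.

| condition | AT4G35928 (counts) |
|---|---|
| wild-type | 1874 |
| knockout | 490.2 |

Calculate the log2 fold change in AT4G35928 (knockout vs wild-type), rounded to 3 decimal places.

Fold change = 490.2 / 1874 = 0.2616
log2(0.2616) = -1.9347

-1.935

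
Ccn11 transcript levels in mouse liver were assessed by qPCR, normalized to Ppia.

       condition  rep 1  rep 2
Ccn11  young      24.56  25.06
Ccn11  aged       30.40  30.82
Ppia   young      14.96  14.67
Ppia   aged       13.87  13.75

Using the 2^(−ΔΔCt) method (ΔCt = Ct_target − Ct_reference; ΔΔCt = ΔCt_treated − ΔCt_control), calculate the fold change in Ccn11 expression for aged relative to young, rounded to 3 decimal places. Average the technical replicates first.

Mean Ct: Ccn11 young 24.810; Ccn11 aged 30.610; Ppia young 14.815; Ppia aged 13.810
ΔCt(young) = 24.810 − 14.815 = 9.995
ΔCt(aged) = 30.610 − 13.810 = 16.800
ΔΔCt = 16.800 − 9.995 = 6.805
Fold change = 2^(−6.805) = 0.0089

0.009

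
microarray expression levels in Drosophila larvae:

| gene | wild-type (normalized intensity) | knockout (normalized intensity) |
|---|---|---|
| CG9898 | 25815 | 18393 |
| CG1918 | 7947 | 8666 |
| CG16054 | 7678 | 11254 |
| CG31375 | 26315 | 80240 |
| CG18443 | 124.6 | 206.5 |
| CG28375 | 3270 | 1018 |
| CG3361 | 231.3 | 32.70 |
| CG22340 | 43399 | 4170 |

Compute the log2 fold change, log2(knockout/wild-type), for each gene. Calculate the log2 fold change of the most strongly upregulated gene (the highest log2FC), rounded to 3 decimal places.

1.608

log2(18393/25815) = -0.489  (CG9898)
log2(8666/7947) = 0.125  (CG1918)
log2(11254/7678) = 0.552  (CG16054)
log2(80240/26315) = 1.608  (CG31375)
log2(206.5/124.6) = 0.729  (CG18443)
log2(1018/3270) = -1.684  (CG28375)
log2(32.70/231.3) = -2.822  (CG3361)
log2(4170/43399) = -3.380  (CG22340)
CG31375 is most strongly upregulated.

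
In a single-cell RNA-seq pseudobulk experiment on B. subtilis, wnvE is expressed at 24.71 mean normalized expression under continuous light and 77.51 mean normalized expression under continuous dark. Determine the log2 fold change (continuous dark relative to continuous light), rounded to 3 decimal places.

Fold change = 77.51 / 24.71 = 3.1368
log2(3.1368) = 1.6493

1.649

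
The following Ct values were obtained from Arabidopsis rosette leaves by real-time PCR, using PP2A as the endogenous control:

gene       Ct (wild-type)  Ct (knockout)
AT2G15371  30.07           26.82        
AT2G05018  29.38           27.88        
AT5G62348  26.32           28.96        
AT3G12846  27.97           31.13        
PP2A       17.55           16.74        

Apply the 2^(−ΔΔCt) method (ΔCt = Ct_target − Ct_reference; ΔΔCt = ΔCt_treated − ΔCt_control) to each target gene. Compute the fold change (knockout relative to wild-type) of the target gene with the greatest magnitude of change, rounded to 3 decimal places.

AT2G15371: ΔΔCt = (26.82−16.74) − (30.07−17.55) = 10.08 − 12.52 = -2.44; fold change = 2^2.44 = 5.426
AT2G05018: ΔΔCt = (27.88−16.74) − (29.38−17.55) = 11.14 − 11.83 = -0.69; fold change = 2^0.69 = 1.613
AT5G62348: ΔΔCt = (28.96−16.74) − (26.32−17.55) = 12.22 − 8.77 = 3.45; fold change = 2^-3.45 = 0.092
AT3G12846: ΔΔCt = (31.13−16.74) − (27.97−17.55) = 14.39 − 10.42 = 3.97; fold change = 2^-3.97 = 0.064
AT3G12846 has the largest |ΔΔCt| = 3.97.

0.064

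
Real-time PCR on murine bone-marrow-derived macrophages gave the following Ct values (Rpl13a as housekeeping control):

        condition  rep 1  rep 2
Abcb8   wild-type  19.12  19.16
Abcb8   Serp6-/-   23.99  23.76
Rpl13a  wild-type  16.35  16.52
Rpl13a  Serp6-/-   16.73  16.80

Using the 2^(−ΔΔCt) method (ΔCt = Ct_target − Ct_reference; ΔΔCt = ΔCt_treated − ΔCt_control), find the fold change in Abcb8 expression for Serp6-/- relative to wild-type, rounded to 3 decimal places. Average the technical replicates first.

0.047

Mean Ct: Abcb8 wild-type 19.140; Abcb8 Serp6-/- 23.875; Rpl13a wild-type 16.435; Rpl13a Serp6-/- 16.765
ΔCt(wild-type) = 19.140 − 16.435 = 2.705
ΔCt(Serp6-/-) = 23.875 − 16.765 = 7.110
ΔΔCt = 7.110 − 2.705 = 4.405
Fold change = 2^(−4.405) = 0.0472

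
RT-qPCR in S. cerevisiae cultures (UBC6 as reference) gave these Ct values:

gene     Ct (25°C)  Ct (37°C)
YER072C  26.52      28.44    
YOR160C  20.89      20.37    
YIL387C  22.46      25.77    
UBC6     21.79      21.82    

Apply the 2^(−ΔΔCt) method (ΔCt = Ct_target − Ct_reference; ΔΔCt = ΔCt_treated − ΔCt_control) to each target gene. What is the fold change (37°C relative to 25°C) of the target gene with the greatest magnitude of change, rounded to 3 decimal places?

0.103

YER072C: ΔΔCt = (28.44−21.82) − (26.52−21.79) = 6.62 − 4.73 = 1.89; fold change = 2^-1.89 = 0.270
YOR160C: ΔΔCt = (20.37−21.82) − (20.89−21.79) = -1.45 − (-0.90) = -0.55; fold change = 2^0.55 = 1.464
YIL387C: ΔΔCt = (25.77−21.82) − (22.46−21.79) = 3.95 − 0.67 = 3.28; fold change = 2^-3.28 = 0.103
YIL387C has the largest |ΔΔCt| = 3.28.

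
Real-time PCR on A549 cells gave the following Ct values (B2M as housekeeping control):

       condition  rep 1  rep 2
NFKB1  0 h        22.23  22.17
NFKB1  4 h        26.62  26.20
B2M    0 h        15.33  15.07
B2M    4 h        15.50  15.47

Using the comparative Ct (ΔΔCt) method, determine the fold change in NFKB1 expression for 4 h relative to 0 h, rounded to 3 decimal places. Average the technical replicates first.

Mean Ct: NFKB1 0 h 22.200; NFKB1 4 h 26.410; B2M 0 h 15.200; B2M 4 h 15.485
ΔCt(0 h) = 22.200 − 15.200 = 7.000
ΔCt(4 h) = 26.410 − 15.485 = 10.925
ΔΔCt = 10.925 − 7.000 = 3.925
Fold change = 2^(−3.925) = 0.0658

0.066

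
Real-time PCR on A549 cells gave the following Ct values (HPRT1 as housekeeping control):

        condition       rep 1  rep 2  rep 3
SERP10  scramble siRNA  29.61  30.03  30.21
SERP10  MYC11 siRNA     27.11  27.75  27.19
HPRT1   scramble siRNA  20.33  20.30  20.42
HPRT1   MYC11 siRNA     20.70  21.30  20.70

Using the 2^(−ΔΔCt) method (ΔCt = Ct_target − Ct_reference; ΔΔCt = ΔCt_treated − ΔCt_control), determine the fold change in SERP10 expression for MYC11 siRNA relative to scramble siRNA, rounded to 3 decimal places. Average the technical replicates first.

8.877

Mean Ct: SERP10 scramble siRNA 29.950; SERP10 MYC11 siRNA 27.350; HPRT1 scramble siRNA 20.350; HPRT1 MYC11 siRNA 20.900
ΔCt(scramble siRNA) = 29.950 − 20.350 = 9.600
ΔCt(MYC11 siRNA) = 27.350 − 20.900 = 6.450
ΔΔCt = 6.450 − 9.600 = -3.150
Fold change = 2^(−(-3.150)) = 2^3.150 = 8.8766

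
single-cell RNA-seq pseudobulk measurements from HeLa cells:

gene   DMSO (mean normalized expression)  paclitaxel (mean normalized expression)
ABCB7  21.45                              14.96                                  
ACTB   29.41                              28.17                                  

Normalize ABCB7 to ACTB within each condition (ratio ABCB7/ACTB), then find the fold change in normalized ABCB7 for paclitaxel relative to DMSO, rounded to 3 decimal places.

0.728

ABCB7/ACTB (DMSO) = 21.45 / 29.41 = 0.72934
ABCB7/ACTB (paclitaxel) = 14.96 / 28.17 = 0.53106
Fold change = 0.53106 / 0.72934 = 0.7281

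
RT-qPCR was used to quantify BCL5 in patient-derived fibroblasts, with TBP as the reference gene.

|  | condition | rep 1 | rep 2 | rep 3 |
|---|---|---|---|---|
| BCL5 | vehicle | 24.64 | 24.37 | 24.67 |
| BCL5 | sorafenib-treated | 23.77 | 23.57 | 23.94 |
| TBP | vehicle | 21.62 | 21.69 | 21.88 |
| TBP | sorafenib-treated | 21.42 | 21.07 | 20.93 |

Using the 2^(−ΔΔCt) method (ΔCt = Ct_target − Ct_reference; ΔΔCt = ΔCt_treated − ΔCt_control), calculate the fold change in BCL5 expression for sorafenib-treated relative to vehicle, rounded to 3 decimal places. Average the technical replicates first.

1.157

Mean Ct: BCL5 vehicle 24.560; BCL5 sorafenib-treated 23.760; TBP vehicle 21.730; TBP sorafenib-treated 21.140
ΔCt(vehicle) = 24.560 − 21.730 = 2.830
ΔCt(sorafenib-treated) = 23.760 − 21.140 = 2.620
ΔΔCt = 2.620 − 2.830 = -0.210
Fold change = 2^(−(-0.210)) = 2^0.210 = 1.1567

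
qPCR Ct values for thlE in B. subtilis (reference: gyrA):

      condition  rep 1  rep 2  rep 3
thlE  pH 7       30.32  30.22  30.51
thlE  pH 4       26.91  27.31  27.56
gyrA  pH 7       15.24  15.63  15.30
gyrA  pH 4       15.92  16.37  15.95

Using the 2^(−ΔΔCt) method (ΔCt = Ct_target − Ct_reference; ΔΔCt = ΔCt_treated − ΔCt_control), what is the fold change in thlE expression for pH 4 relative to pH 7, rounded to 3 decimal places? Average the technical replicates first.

13.737

Mean Ct: thlE pH 7 30.350; thlE pH 4 27.260; gyrA pH 7 15.390; gyrA pH 4 16.080
ΔCt(pH 7) = 30.350 − 15.390 = 14.960
ΔCt(pH 4) = 27.260 − 16.080 = 11.180
ΔΔCt = 11.180 − 14.960 = -3.780
Fold change = 2^(−(-3.780)) = 2^3.780 = 13.7370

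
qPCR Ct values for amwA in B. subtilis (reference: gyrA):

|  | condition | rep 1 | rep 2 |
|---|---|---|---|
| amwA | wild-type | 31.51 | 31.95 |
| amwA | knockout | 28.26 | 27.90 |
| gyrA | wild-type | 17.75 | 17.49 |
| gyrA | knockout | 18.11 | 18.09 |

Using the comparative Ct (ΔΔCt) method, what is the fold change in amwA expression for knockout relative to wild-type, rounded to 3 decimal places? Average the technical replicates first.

17.509

Mean Ct: amwA wild-type 31.730; amwA knockout 28.080; gyrA wild-type 17.620; gyrA knockout 18.100
ΔCt(wild-type) = 31.730 − 17.620 = 14.110
ΔCt(knockout) = 28.080 − 18.100 = 9.980
ΔΔCt = 9.980 − 14.110 = -4.130
Fold change = 2^(−(-4.130)) = 2^4.130 = 17.5087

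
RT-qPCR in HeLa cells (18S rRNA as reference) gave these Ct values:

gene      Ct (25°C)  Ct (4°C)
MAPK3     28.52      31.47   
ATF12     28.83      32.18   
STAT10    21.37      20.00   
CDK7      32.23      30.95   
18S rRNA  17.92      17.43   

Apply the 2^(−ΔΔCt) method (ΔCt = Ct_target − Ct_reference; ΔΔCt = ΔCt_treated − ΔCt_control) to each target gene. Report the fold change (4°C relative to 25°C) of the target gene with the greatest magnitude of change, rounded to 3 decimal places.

0.070

MAPK3: ΔΔCt = (31.47−17.43) − (28.52−17.92) = 14.04 − 10.60 = 3.44; fold change = 2^-3.44 = 0.092
ATF12: ΔΔCt = (32.18−17.43) − (28.83−17.92) = 14.75 − 10.91 = 3.84; fold change = 2^-3.84 = 0.070
STAT10: ΔΔCt = (20.00−17.43) − (21.37−17.92) = 2.57 − 3.45 = -0.88; fold change = 2^0.88 = 1.840
CDK7: ΔΔCt = (30.95−17.43) − (32.23−17.92) = 13.52 − 14.31 = -0.79; fold change = 2^0.79 = 1.729
ATF12 has the largest |ΔΔCt| = 3.84.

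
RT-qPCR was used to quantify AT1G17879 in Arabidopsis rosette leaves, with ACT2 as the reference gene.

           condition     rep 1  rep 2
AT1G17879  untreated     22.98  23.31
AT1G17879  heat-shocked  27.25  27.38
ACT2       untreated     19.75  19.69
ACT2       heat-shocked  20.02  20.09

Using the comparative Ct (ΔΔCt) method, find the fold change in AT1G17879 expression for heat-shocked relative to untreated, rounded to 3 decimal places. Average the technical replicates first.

0.070

Mean Ct: AT1G17879 untreated 23.145; AT1G17879 heat-shocked 27.315; ACT2 untreated 19.720; ACT2 heat-shocked 20.055
ΔCt(untreated) = 23.145 − 19.720 = 3.425
ΔCt(heat-shocked) = 27.315 − 20.055 = 7.260
ΔΔCt = 7.260 − 3.425 = 3.835
Fold change = 2^(−3.835) = 0.0701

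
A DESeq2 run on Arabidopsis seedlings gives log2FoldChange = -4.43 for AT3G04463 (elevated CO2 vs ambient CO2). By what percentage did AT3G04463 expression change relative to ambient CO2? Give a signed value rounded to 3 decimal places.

-95.361%

Fold change = 2^(-4.43) = 0.0464
Percent change = (FC − 1) × 100% = (0.0464 − 1) × 100 = -95.361%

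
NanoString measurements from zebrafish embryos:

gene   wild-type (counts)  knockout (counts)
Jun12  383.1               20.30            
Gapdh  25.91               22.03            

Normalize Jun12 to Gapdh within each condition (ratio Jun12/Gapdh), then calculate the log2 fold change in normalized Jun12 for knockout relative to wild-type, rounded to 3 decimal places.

Jun12/Gapdh (wild-type) = 383.1 / 25.91 = 14.786
Jun12/Gapdh (knockout) = 20.30 / 22.03 = 0.92147
Fold change = 0.92147 / 14.786 = 0.0623
log2(0.0623) = -4.0041

-4.004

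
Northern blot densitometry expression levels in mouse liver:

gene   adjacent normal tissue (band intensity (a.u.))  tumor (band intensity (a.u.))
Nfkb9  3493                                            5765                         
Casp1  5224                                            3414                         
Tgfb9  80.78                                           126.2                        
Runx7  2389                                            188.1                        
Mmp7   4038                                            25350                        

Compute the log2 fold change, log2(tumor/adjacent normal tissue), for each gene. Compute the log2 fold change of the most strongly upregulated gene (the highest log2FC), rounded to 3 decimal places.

log2(5765/3493) = 0.723  (Nfkb9)
log2(3414/5224) = -0.614  (Casp1)
log2(126.2/80.78) = 0.644  (Tgfb9)
log2(188.1/2389) = -3.667  (Runx7)
log2(25350/4038) = 2.650  (Mmp7)
Mmp7 is most strongly upregulated.

2.650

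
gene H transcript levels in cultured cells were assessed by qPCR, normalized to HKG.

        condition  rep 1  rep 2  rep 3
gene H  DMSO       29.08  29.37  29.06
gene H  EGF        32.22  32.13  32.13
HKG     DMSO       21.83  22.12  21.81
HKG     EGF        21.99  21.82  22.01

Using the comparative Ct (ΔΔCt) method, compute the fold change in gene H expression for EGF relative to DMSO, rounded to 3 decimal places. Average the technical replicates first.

Mean Ct: gene H DMSO 29.170; gene H EGF 32.160; HKG DMSO 21.920; HKG EGF 21.940
ΔCt(DMSO) = 29.170 − 21.920 = 7.250
ΔCt(EGF) = 32.160 − 21.940 = 10.220
ΔΔCt = 10.220 − 7.250 = 2.970
Fold change = 2^(−2.970) = 0.1276

0.128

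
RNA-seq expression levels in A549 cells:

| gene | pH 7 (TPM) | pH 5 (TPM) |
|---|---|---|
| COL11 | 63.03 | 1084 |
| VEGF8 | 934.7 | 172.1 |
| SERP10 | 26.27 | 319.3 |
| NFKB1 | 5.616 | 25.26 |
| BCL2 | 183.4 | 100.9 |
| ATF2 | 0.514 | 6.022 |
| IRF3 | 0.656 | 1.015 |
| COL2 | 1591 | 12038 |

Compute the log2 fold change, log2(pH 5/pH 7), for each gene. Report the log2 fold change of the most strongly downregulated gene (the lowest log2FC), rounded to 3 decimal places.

-2.441

log2(1084/63.03) = 4.104  (COL11)
log2(172.1/934.7) = -2.441  (VEGF8)
log2(319.3/26.27) = 3.603  (SERP10)
log2(25.26/5.616) = 2.169  (NFKB1)
log2(100.9/183.4) = -0.862  (BCL2)
log2(6.022/0.514) = 3.550  (ATF2)
log2(1.015/0.656) = 0.630  (IRF3)
log2(12038/1591) = 2.920  (COL2)
VEGF8 is most strongly downregulated.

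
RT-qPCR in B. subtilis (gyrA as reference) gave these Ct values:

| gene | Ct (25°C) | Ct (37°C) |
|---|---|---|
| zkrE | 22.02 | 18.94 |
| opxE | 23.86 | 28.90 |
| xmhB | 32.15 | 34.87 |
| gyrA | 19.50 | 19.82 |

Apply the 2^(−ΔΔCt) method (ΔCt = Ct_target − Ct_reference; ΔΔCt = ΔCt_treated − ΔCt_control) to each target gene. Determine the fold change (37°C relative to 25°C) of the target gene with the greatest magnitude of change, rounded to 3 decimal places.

0.038

zkrE: ΔΔCt = (18.94−19.82) − (22.02−19.50) = -0.88 − 2.52 = -3.40; fold change = 2^3.40 = 10.556
opxE: ΔΔCt = (28.90−19.82) − (23.86−19.50) = 9.08 − 4.36 = 4.72; fold change = 2^-4.72 = 0.038
xmhB: ΔΔCt = (34.87−19.82) − (32.15−19.50) = 15.05 − 12.65 = 2.40; fold change = 2^-2.40 = 0.189
opxE has the largest |ΔΔCt| = 4.72.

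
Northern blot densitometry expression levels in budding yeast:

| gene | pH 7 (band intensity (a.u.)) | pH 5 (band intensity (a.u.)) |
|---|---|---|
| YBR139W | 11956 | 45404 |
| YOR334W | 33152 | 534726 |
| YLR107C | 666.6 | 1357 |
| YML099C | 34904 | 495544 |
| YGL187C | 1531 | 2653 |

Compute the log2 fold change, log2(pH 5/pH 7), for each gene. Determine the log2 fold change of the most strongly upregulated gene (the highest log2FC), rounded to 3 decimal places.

4.012

log2(45404/11956) = 1.925  (YBR139W)
log2(534726/33152) = 4.012  (YOR334W)
log2(1357/666.6) = 1.026  (YLR107C)
log2(495544/34904) = 3.828  (YML099C)
log2(2653/1531) = 0.793  (YGL187C)
YOR334W is most strongly upregulated.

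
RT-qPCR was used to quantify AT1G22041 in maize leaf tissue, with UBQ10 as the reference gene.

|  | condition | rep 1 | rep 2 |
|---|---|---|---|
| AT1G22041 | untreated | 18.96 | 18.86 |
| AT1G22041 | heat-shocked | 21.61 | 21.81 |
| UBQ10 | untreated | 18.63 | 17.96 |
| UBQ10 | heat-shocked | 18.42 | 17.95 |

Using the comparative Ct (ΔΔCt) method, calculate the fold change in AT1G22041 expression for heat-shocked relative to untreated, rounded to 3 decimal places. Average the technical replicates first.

0.133

Mean Ct: AT1G22041 untreated 18.910; AT1G22041 heat-shocked 21.710; UBQ10 untreated 18.295; UBQ10 heat-shocked 18.185
ΔCt(untreated) = 18.910 − 18.295 = 0.615
ΔCt(heat-shocked) = 21.710 − 18.185 = 3.525
ΔΔCt = 3.525 − 0.615 = 2.910
Fold change = 2^(−2.910) = 0.1330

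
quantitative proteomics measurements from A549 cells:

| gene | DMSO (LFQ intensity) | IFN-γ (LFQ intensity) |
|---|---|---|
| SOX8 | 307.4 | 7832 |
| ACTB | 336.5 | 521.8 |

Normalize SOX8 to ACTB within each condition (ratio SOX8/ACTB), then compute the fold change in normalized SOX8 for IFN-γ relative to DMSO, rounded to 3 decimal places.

SOX8/ACTB (DMSO) = 307.4 / 336.5 = 0.91352
SOX8/ACTB (IFN-γ) = 7832 / 521.8 = 15.01
Fold change = 15.01 / 0.91352 = 16.4305

16.430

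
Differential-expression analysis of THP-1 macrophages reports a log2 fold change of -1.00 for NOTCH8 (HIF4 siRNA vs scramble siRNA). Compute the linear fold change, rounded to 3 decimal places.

Fold change = 2^(-1.00) = 0.5000

0.500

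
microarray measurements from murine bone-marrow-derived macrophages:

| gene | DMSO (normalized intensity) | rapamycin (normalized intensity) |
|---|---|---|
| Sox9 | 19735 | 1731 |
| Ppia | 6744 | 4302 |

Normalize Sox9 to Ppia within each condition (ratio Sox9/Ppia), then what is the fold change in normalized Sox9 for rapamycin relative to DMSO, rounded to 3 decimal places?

Sox9/Ppia (DMSO) = 19735 / 6744 = 2.9263
Sox9/Ppia (rapamycin) = 1731 / 4302 = 0.40237
Fold change = 0.40237 / 2.9263 = 0.1375

0.138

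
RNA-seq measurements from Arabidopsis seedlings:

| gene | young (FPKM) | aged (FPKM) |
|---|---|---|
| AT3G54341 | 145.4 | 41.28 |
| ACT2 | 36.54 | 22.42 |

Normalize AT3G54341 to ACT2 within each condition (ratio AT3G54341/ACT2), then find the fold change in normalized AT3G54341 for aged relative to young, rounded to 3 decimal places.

AT3G54341/ACT2 (young) = 145.4 / 36.54 = 3.9792
AT3G54341/ACT2 (aged) = 41.28 / 22.42 = 1.8412
Fold change = 1.8412 / 3.9792 = 0.4627

0.463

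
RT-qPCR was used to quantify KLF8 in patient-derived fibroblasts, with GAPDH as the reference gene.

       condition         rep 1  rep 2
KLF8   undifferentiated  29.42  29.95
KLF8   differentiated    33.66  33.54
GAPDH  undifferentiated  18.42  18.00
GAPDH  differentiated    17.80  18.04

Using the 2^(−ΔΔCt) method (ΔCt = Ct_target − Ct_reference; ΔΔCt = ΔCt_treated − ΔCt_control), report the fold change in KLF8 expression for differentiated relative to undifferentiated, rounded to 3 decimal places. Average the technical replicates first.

0.054

Mean Ct: KLF8 undifferentiated 29.685; KLF8 differentiated 33.600; GAPDH undifferentiated 18.210; GAPDH differentiated 17.920
ΔCt(undifferentiated) = 29.685 − 18.210 = 11.475
ΔCt(differentiated) = 33.600 − 17.920 = 15.680
ΔΔCt = 15.680 − 11.475 = 4.205
Fold change = 2^(−4.205) = 0.0542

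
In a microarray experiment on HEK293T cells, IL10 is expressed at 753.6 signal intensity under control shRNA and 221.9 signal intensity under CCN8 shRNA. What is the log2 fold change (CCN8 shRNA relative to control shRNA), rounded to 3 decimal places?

Fold change = 221.9 / 753.6 = 0.2945
log2(0.2945) = -1.7639

-1.764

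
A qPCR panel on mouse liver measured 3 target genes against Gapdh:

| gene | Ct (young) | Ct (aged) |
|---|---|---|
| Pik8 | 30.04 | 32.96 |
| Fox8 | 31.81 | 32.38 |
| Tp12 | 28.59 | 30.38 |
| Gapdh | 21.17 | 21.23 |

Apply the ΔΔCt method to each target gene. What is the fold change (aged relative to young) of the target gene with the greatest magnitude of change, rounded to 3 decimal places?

0.138

Pik8: ΔΔCt = (32.96−21.23) − (30.04−21.17) = 11.73 − 8.87 = 2.86; fold change = 2^-2.86 = 0.138
Fox8: ΔΔCt = (32.38−21.23) − (31.81−21.17) = 11.15 − 10.64 = 0.51; fold change = 2^-0.51 = 0.702
Tp12: ΔΔCt = (30.38−21.23) − (28.59−21.17) = 9.15 − 7.42 = 1.73; fold change = 2^-1.73 = 0.301
Pik8 has the largest |ΔΔCt| = 2.86.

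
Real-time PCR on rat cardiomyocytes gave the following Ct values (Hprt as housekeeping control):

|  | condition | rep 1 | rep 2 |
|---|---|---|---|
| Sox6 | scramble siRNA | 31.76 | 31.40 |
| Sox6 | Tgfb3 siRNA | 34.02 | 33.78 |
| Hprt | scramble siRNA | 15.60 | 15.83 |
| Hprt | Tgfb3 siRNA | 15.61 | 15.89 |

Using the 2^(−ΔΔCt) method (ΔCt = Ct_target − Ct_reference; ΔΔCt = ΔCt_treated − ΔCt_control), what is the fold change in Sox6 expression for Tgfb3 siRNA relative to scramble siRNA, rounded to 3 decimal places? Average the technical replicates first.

0.205

Mean Ct: Sox6 scramble siRNA 31.580; Sox6 Tgfb3 siRNA 33.900; Hprt scramble siRNA 15.715; Hprt Tgfb3 siRNA 15.750
ΔCt(scramble siRNA) = 31.580 − 15.715 = 15.865
ΔCt(Tgfb3 siRNA) = 33.900 − 15.750 = 18.150
ΔΔCt = 18.150 − 15.865 = 2.285
Fold change = 2^(−2.285) = 0.2052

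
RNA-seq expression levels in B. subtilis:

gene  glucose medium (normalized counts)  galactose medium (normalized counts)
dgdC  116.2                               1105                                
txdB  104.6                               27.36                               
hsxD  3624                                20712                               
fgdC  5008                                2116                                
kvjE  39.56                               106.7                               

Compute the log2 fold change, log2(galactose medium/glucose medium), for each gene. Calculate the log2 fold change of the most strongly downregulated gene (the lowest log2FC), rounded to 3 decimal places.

log2(1105/116.2) = 3.249  (dgdC)
log2(27.36/104.6) = -1.935  (txdB)
log2(20712/3624) = 2.515  (hsxD)
log2(2116/5008) = -1.243  (fgdC)
log2(106.7/39.56) = 1.431  (kvjE)
txdB is most strongly downregulated.

-1.935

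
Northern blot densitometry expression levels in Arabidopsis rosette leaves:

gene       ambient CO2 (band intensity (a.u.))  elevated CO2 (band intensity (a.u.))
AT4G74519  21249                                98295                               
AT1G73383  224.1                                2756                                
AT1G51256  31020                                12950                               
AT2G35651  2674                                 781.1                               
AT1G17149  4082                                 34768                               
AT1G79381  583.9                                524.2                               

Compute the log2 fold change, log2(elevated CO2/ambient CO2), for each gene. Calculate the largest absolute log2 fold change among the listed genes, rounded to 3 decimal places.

3.620

log2(98295/21249) = 2.210  (AT4G74519)
log2(2756/224.1) = 3.620  (AT1G73383)
log2(12950/31020) = -1.260  (AT1G51256)
log2(781.1/2674) = -1.775  (AT2G35651)
log2(34768/4082) = 3.090  (AT1G17149)
log2(524.2/583.9) = -0.156  (AT1G79381)
The largest magnitude belongs to AT1G73383.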